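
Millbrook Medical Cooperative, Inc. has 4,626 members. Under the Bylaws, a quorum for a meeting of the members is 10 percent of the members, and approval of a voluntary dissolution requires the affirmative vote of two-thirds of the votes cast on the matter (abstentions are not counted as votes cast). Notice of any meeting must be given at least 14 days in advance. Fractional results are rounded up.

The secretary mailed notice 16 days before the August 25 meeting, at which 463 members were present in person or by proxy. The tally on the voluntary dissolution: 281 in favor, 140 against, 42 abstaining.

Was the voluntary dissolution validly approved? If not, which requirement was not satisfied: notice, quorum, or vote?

Valid — all requirements satisfied.

Notice: 16 days given; 14 required. Satisfied.
Quorum: 10% of 4,626 = 462.60, rounded up to 463; 463 present. Satisfied.
Vote: requires two-thirds of the votes cast (463 − 42 abstaining = 421); 2/3 of 421 = 280.67, rounded up to 281, so 281 needed; 281 in favor. Satisfied.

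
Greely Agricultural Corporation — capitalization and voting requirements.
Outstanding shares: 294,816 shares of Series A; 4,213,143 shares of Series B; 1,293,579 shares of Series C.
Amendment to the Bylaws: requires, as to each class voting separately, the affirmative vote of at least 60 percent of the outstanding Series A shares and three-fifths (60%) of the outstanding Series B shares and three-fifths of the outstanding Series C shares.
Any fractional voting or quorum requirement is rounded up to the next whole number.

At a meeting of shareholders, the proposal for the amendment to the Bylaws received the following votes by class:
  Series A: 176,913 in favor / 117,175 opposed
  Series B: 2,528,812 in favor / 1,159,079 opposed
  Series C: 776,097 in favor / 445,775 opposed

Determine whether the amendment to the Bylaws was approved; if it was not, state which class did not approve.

Not approved — the Series C shares did not give the required vote.

Series A: 3/5 of 294816 = 176889.60, rounded up to 176890; 176,890 required, 176,913 in favor — approved.
Series B: 3/5 of 4213143 = 2527885.80, rounded up to 2527886; 2,527,886 required, 2,528,812 in favor — approved.
Series C: 3/5 of 1293579 = 776147.40, rounded up to 776148; 776,148 required, 776,097 in favor — not approved.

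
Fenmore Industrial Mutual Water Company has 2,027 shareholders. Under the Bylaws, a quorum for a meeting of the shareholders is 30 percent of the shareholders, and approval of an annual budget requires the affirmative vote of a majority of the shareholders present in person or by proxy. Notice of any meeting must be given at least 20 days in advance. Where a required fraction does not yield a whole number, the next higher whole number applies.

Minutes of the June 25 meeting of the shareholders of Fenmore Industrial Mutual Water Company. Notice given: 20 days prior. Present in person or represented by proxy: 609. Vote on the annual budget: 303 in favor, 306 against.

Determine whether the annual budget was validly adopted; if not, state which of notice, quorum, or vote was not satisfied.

Invalid — vote requirement not satisfied.

Notice: 20 days given; 20 required. Satisfied.
Quorum: 30% of 2,027 = 608.10, rounded up to 609; 609 present. Satisfied.
Vote: requires a majority of those present (609); a majority of 609 is 305, so 305 needed; 303 in favor. Not satisfied.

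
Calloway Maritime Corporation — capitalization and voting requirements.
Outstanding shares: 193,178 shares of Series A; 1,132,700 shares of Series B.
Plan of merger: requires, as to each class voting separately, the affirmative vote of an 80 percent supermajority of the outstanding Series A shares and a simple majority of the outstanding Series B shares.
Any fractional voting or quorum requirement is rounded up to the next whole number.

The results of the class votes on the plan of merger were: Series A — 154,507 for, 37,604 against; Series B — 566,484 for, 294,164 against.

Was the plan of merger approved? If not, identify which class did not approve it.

Not approved — the Series A shares did not give the required vote.

Series A: 4/5 of 193178 = 154542.40, rounded up to 154543; 154,543 required, 154,507 in favor — not approved.
Series B: a majority of 1132700 is 566351; 566,351 required, 566,484 in favor — approved.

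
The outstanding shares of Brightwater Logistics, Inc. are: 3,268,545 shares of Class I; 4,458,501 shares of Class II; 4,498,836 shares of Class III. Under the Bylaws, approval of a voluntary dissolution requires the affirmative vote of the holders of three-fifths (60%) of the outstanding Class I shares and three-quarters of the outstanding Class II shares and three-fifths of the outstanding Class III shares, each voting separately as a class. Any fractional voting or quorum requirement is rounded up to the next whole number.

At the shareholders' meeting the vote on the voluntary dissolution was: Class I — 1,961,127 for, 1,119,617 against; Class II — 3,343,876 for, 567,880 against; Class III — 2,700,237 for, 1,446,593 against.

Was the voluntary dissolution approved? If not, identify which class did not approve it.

Approved — every class gave the required vote.

Class I: 3/5 of 3268545 = 1961127; 1,961,127 required, 1,961,127 in favor — approved.
Class II: 3/4 of 4458501 = 3343875.75, rounded up to 3343876; 3,343,876 required, 3,343,876 in favor — approved.
Class III: 3/5 of 4498836 = 2699301.60, rounded up to 2699302; 2,699,302 required, 2,700,237 in favor — approved.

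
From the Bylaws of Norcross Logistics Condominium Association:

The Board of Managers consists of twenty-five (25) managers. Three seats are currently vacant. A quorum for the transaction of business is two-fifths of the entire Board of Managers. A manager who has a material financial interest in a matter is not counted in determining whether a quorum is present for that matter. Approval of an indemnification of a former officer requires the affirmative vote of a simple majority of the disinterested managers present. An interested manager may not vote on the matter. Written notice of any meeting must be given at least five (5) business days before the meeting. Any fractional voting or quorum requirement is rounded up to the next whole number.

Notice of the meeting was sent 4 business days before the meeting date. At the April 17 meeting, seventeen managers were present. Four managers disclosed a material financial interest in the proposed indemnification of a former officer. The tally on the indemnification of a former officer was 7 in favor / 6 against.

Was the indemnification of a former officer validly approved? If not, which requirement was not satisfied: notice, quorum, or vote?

Notice: 4 business days given; 5 required (4 < 5). Not satisfied.
Quorum: 17 present, but the 4 interested managers do not count, leaving 13. Quorum is 10. Satisfied.
Vote: the indemnification of a former officer requires a majority of the disinterested managers present (17 − 4 = 13). A majority of 13 is 7, so 7 affirmative votes are needed; 7 voted in favor. Satisfied.

Invalid — notice requirement not satisfied.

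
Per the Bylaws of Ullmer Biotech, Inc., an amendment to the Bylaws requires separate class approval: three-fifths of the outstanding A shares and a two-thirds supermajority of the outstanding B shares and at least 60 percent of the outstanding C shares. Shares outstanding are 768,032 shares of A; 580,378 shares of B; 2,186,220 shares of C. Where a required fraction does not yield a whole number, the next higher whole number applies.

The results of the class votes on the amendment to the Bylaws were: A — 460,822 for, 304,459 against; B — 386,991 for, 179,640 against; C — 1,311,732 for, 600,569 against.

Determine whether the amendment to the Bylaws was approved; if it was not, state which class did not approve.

Approved — every class gave the required vote.

A: 3/5 of 768032 = 460819.20, rounded up to 460820; 460,820 required, 460,822 in favor — approved.
B: 2/3 of 580378 = 386918.67, rounded up to 386919; 386,919 required, 386,991 in favor — approved.
C: 3/5 of 2186220 = 1311732; 1,311,732 required, 1,311,732 in favor — approved.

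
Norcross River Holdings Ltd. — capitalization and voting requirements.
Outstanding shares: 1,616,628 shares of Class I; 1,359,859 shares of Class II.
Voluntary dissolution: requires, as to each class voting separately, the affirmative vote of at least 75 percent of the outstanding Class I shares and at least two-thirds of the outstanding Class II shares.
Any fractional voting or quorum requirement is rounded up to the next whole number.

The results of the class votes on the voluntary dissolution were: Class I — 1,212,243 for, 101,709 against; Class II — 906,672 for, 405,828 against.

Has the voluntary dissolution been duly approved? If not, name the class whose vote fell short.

Class I: 3/4 of 1616628 = 1212471; 1,212,471 required, 1,212,243 in favor — not approved.
Class II: 2/3 of 1359859 = 906572.67, rounded up to 906573; 906,573 required, 906,672 in favor — approved.

Not approved — the Class I shares did not give the required vote.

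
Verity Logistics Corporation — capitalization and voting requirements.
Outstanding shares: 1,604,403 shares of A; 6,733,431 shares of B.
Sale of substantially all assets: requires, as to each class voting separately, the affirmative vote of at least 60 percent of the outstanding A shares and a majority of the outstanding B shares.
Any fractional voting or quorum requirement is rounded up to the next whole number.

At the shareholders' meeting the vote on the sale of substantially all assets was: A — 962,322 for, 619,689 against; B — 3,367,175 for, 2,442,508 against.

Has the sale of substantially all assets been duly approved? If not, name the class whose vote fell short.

Not approved — the A shares did not give the required vote.

A: 3/5 of 1604403 = 962641.80, rounded up to 962642; 962,642 required, 962,322 in favor — not approved.
B: a majority of 6733431 is 3366716; 3,366,716 required, 3,367,175 in favor — approved.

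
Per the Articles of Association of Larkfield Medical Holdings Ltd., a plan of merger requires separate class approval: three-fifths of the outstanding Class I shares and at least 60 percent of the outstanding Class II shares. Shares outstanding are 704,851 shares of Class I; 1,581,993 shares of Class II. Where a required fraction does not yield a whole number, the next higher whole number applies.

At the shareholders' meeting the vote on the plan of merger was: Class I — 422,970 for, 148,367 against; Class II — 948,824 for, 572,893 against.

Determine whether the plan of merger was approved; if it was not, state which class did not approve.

Not approved — the Class II shares did not give the required vote.

Class I: 3/5 of 704851 = 422910.60, rounded up to 422911; 422,911 required, 422,970 in favor — approved.
Class II: 3/5 of 1581993 = 949195.80, rounded up to 949196; 949,196 required, 948,824 in favor — not approved.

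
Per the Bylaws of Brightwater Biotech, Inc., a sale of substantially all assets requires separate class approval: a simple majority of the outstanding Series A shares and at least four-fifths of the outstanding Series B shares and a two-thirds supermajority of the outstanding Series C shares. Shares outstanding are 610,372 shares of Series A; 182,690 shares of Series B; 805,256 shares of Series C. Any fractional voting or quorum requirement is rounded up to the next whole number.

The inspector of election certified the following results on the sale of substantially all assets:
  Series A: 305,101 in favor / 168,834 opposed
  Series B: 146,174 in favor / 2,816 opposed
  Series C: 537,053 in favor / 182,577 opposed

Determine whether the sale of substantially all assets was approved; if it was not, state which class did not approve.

Not approved — the Series A shares did not give the required vote.

Series A: a majority of 610372 is 305187; 305,187 required, 305,101 in favor — not approved.
Series B: 4/5 of 182690 = 146152; 146,152 required, 146,174 in favor — approved.
Series C: 2/3 of 805256 = 536837.33, rounded up to 536838; 536,838 required, 537,053 in favor — approved.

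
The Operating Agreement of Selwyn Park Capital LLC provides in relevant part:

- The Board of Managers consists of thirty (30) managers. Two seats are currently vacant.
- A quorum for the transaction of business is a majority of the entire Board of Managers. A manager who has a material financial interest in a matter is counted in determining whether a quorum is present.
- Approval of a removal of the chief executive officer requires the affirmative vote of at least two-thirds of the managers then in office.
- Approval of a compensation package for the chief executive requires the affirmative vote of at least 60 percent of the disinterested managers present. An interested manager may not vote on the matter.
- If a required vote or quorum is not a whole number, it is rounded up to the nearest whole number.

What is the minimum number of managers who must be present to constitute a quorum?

A majority of 30 is 16.

16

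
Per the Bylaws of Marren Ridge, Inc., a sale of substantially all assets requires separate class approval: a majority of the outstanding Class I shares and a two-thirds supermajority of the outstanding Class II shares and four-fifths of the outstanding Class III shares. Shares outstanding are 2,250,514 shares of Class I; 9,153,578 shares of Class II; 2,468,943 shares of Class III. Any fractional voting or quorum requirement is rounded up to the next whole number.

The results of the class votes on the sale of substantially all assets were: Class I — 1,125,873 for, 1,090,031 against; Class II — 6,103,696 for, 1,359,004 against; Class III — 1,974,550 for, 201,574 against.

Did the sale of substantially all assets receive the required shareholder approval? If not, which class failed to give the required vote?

Not approved — the Class III shares did not give the required vote.

Class I: a majority of 2250514 is 1125258; 1,125,258 required, 1,125,873 in favor — approved.
Class II: 2/3 of 9153578 = 6102385.33, rounded up to 6102386; 6,102,386 required, 6,103,696 in favor — approved.
Class III: 4/5 of 2468943 = 1975154.40, rounded up to 1975155; 1,975,155 required, 1,974,550 in favor — not approved.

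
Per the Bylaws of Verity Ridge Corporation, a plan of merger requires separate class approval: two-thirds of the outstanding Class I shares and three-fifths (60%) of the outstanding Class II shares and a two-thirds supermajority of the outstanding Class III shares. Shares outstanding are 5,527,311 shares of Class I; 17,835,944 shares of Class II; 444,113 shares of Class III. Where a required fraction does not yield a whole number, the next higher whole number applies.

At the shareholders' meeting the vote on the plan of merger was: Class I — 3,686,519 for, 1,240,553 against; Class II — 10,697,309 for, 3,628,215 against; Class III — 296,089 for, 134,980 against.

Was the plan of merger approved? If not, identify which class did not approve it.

Not approved — the Class II shares did not give the required vote.

Class I: 2/3 of 5527311 = 3684874; 3,684,874 required, 3,686,519 in favor — approved.
Class II: 3/5 of 17835944 = 10701566.40, rounded up to 10701567; 10,701,567 required, 10,697,309 in favor — not approved.
Class III: 2/3 of 444113 = 296075.33, rounded up to 296076; 296,076 required, 296,089 in favor — approved.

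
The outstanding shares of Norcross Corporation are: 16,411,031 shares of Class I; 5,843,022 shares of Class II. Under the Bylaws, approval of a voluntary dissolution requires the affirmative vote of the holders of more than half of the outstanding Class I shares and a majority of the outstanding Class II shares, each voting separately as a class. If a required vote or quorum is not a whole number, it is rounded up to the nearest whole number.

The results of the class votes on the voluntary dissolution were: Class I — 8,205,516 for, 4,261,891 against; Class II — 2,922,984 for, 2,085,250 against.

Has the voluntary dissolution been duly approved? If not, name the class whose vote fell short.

Class I: a majority of 16411031 is 8205516; 8,205,516 required, 8,205,516 in favor — approved.
Class II: a majority of 5843022 is 2921512; 2,921,512 required, 2,922,984 in favor — approved.

Approved — every class gave the required vote.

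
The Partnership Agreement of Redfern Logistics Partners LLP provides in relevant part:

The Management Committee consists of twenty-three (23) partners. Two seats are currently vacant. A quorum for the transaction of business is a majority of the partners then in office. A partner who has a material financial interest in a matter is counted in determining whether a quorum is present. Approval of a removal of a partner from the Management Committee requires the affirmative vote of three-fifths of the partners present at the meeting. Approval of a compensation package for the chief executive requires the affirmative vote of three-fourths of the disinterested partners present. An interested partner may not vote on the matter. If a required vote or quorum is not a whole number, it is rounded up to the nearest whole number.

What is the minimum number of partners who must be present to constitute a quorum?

11

A majority of 21 is 11.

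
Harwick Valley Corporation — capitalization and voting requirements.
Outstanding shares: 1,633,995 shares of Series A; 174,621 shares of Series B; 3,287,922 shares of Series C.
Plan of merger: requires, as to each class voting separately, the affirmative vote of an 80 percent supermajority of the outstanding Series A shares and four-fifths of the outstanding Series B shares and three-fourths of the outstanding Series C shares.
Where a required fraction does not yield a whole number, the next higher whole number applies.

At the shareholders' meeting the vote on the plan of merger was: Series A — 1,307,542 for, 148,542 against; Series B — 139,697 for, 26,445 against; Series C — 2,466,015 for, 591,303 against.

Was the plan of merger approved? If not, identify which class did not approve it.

Approved — every class gave the required vote.

Series A: 4/5 of 1633995 = 1307196; 1,307,196 required, 1,307,542 in favor — approved.
Series B: 4/5 of 174621 = 139696.80, rounded up to 139697; 139,697 required, 139,697 in favor — approved.
Series C: 3/4 of 3287922 = 2465941.50, rounded up to 2465942; 2,465,942 required, 2,466,015 in favor — approved.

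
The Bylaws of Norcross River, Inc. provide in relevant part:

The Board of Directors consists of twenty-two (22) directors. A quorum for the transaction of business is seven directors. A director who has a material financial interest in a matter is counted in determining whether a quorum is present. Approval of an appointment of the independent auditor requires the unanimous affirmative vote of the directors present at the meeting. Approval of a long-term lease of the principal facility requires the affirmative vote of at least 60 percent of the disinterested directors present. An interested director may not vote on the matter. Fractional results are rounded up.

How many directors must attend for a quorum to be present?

7

The quorum is fixed at 7.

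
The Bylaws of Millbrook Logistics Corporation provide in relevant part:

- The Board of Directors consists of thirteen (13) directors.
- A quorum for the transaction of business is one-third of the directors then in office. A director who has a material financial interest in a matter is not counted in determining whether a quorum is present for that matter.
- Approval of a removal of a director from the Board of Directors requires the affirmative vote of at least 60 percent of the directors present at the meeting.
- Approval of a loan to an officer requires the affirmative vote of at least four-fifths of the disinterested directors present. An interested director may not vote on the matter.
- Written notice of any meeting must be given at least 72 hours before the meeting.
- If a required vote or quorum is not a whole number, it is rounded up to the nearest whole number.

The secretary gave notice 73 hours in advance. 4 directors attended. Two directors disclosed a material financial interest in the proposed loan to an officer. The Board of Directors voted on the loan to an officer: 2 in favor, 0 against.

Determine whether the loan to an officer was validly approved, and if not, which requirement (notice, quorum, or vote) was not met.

Notice: 73 hours given; 72 required (73 ≥ 72). Satisfied.
Quorum: 4 present, but the 2 interested directors do not count, leaving 2. Quorum is 5. Not satisfied.
Vote: the loan to an officer requires four-fifths of the disinterested directors present (4 − 2 = 2). 4/5 of 2 = 1.60, rounded up to 2, so 2 affirmative votes are needed; 2 voted in favor. Satisfied. (Moot — without a quorum no business can be validly transacted.)

Invalid — quorum requirement not satisfied.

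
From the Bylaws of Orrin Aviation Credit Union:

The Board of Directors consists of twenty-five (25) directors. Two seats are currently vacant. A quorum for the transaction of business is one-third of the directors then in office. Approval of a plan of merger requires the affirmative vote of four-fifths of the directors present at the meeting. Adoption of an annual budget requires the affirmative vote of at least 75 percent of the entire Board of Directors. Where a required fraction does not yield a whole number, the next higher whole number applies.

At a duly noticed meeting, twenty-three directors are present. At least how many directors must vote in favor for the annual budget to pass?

The annual budget requires three-fourths of the entire Board of Directors (25).
3/4 of 25 = 18.75, rounded up to 19.

19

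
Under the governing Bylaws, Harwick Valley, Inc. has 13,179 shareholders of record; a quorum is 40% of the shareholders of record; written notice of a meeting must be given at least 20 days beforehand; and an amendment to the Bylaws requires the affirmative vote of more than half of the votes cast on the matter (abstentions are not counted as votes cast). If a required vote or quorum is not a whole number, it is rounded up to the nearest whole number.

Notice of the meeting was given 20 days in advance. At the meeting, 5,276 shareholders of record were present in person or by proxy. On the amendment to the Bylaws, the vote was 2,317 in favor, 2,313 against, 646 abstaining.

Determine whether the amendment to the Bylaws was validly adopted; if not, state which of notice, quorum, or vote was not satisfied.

Notice: 20 days given; 20 required. Satisfied.
Quorum: 40% of 13,179 = 5,271.60, rounded up to 5,272; 5,276 present. Satisfied.
Vote: requires a majority of the votes cast (5,276 − 646 abstaining = 4,630); a majority of 4630 is 2316, so 2,316 needed; 2,317 in favor. Satisfied.

Valid — all requirements satisfied.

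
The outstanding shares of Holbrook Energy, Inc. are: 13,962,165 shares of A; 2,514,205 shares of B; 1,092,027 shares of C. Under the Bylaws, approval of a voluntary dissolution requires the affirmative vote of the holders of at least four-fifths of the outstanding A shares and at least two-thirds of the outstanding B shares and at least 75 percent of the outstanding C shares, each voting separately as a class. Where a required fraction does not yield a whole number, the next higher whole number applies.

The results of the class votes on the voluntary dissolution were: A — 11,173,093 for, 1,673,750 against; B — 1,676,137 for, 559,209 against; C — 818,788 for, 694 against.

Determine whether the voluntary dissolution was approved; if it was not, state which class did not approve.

A: 4/5 of 13962165 = 11169732; 11,169,732 required, 11,173,093 in favor — approved.
B: 2/3 of 2514205 = 1676136.67, rounded up to 1676137; 1,676,137 required, 1,676,137 in favor — approved.
C: 3/4 of 1092027 = 819020.25, rounded up to 819021; 819,021 required, 818,788 in favor — not approved.

Not approved — the C shares did not give the required vote.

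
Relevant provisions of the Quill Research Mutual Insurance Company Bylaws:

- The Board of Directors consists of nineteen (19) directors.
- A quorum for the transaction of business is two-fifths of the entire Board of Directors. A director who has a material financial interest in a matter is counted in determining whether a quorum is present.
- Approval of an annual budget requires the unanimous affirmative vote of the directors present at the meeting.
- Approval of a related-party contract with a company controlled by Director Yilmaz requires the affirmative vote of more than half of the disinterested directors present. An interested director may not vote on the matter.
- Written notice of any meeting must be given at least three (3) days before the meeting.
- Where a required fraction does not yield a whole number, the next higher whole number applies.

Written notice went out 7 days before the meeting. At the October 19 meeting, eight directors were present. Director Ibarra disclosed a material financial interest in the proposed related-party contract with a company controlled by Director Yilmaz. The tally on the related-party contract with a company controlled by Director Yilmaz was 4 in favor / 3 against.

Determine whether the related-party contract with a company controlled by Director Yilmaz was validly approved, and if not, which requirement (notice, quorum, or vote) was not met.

Valid — all requirements satisfied.

Notice: 7 days given; 3 required (7 ≥ 3). Satisfied.
Quorum: 8 present (interested directors count toward quorum); quorum is 8. Satisfied.
Vote: the related-party contract with a company controlled by Director Yilmaz requires a majority of the disinterested directors present (8 − 1 = 7). A majority of 7 is 4, so 4 affirmative votes are needed; 4 voted in favor. Satisfied.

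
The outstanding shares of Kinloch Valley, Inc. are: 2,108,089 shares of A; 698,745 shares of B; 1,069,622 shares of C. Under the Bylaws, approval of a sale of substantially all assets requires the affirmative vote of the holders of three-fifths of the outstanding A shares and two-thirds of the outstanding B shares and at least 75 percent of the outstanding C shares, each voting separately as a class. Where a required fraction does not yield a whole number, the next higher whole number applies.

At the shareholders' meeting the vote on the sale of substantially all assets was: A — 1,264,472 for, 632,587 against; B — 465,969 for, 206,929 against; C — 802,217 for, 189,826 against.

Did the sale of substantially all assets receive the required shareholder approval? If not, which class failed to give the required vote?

A: 3/5 of 2108089 = 1264853.40, rounded up to 1264854; 1,264,854 required, 1,264,472 in favor — not approved.
B: 2/3 of 698745 = 465830; 465,830 required, 465,969 in favor — approved.
C: 3/4 of 1069622 = 802216.50, rounded up to 802217; 802,217 required, 802,217 in favor — approved.

Not approved — the A shares did not give the required vote.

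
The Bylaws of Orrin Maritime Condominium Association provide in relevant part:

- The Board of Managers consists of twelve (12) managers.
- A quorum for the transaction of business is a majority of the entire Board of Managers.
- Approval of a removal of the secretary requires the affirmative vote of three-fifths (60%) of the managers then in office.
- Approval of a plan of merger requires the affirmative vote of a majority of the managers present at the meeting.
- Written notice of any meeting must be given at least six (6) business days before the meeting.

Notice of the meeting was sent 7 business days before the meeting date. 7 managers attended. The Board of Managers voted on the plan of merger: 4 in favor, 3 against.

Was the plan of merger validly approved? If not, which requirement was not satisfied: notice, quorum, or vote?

Notice: 7 business days given; 6 required (7 ≥ 6). Satisfied.
Quorum: 7 present; quorum is 7. Satisfied.
Vote: the plan of merger requires a majority of the managers present (7). A majority of 7 is 4, so 4 affirmative votes are needed; 4 voted in favor. Satisfied.

Valid — all requirements satisfied.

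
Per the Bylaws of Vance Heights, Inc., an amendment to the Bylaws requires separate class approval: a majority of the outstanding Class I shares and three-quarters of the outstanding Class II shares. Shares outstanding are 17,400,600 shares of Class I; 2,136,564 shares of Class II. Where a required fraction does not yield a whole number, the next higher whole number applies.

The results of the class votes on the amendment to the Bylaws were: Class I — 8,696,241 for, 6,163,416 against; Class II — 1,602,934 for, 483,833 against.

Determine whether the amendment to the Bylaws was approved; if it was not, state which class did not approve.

Class I: a majority of 17400600 is 8700301; 8,700,301 required, 8,696,241 in favor — not approved.
Class II: 3/4 of 2136564 = 1602423; 1,602,423 required, 1,602,934 in favor — approved.

Not approved — the Class I shares did not give the required vote.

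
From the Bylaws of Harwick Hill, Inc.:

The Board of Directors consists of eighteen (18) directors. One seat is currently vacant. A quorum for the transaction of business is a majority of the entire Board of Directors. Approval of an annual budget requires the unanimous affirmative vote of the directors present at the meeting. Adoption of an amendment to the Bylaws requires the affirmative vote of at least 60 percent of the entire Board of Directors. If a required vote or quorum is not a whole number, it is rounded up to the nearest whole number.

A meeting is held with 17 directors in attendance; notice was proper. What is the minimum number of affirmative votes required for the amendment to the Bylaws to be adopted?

The amendment to the Bylaws requires three-fifths of the entire Board of Directors (18).
3/5 of 18 = 10.80, rounded up to 11.

11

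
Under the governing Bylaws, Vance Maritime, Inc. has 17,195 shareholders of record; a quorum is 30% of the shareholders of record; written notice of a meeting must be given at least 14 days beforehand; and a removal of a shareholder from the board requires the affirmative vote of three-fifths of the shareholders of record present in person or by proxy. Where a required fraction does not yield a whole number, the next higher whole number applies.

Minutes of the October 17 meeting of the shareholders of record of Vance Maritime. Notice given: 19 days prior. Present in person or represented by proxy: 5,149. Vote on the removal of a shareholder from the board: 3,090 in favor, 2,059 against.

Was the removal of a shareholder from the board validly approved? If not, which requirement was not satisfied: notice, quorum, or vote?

Invalid — quorum requirement not satisfied.

Notice: 19 days given; 14 required. Satisfied.
Quorum: 30% of 17,195 = 5,158.50, rounded up to 5,159; 5,149 present. Not satisfied.
Vote: requires three-fifths of those present (5,149); 3/5 of 5149 = 3089.40, rounded up to 3090, so 3,090 needed; 3,090 in favor. Satisfied.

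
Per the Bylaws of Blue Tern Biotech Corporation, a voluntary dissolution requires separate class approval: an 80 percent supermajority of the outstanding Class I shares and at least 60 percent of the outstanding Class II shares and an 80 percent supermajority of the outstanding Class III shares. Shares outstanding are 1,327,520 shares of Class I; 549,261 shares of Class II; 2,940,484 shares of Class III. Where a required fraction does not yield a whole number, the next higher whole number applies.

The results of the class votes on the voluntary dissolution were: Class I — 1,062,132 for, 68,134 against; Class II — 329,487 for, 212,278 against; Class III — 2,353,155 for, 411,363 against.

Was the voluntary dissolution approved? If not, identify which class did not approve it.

Not approved — the Class II shares did not give the required vote.

Class I: 4/5 of 1327520 = 1062016; 1,062,016 required, 1,062,132 in favor — approved.
Class II: 3/5 of 549261 = 329556.60, rounded up to 329557; 329,557 required, 329,487 in favor — not approved.
Class III: 4/5 of 2940484 = 2352387.20, rounded up to 2352388; 2,352,388 required, 2,353,155 in favor — approved.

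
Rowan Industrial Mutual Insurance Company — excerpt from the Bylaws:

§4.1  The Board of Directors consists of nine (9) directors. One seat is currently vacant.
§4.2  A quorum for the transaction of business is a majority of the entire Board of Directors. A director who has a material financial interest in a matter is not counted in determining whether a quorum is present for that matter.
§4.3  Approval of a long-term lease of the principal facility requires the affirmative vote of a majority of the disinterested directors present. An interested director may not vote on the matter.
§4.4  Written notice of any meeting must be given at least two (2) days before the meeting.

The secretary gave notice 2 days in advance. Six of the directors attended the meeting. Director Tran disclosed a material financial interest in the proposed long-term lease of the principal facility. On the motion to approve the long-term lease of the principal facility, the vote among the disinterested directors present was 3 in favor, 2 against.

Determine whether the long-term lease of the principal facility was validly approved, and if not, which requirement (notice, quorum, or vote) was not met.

Notice: 2 days given; 2 required (2 ≥ 2). Satisfied.
Quorum: 6 present, but the 1 interested director does not count, leaving 5. Quorum is 5. Satisfied.
Vote: the long-term lease of the principal facility requires a majority of the disinterested directors present (6 − 1 = 5). A majority of 5 is 3, so 3 affirmative votes are needed; 3 voted in favor. Satisfied.

Valid — all requirements satisfied.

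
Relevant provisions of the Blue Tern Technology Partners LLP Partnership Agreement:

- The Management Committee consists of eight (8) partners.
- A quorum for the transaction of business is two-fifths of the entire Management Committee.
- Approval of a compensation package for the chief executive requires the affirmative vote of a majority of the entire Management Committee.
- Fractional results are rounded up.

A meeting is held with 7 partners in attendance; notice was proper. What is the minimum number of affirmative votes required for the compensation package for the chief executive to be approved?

The compensation package for the chief executive requires a majority of the entire Management Committee (8).
A majority of 8 is 5.

5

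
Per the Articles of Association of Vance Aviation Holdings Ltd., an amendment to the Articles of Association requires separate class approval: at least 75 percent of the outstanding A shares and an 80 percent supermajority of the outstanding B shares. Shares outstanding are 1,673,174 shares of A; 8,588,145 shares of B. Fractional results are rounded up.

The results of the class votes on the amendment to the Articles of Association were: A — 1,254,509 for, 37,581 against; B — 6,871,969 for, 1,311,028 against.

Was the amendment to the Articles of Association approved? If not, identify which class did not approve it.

Not approved — the A shares did not give the required vote.

A: 3/4 of 1673174 = 1254880.50, rounded up to 1254881; 1,254,881 required, 1,254,509 in favor — not approved.
B: 4/5 of 8588145 = 6870516; 6,870,516 required, 6,871,969 in favor — approved.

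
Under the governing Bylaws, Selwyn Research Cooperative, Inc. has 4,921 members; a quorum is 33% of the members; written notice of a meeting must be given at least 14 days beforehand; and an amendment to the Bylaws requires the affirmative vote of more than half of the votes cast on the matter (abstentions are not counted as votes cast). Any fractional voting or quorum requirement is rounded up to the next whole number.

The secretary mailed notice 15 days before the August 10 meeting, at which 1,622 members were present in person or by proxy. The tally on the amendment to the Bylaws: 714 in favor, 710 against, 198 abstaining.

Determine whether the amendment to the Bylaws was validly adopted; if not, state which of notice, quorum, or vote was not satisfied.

Notice: 15 days given; 14 required. Satisfied.
Quorum: 33% of 4,921 = 1,623.93, rounded up to 1,624; 1,622 present. Not satisfied.
Vote: requires a majority of the votes cast (1,622 − 198 abstaining = 1,424); a majority of 1424 is 713, so 713 needed; 714 in favor. Satisfied.

Invalid — quorum requirement not satisfied.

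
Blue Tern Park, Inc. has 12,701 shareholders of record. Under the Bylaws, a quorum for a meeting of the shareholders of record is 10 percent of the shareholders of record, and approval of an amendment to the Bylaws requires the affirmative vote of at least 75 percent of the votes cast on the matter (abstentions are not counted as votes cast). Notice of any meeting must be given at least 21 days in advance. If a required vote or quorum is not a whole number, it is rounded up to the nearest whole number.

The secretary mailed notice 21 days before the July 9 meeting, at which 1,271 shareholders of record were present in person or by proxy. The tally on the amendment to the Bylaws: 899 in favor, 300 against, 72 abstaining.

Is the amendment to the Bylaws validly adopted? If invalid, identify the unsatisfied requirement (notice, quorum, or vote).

Notice: 21 days given; 21 required. Satisfied.
Quorum: 10% of 12,701 = 1,270.10, rounded up to 1,271; 1,271 present. Satisfied.
Vote: requires three-fourths of the votes cast (1,271 − 72 abstaining = 1,199); 3/4 of 1199 = 899.25, rounded up to 900, so 900 needed; 899 in favor. Not satisfied.

Invalid — vote requirement not satisfied.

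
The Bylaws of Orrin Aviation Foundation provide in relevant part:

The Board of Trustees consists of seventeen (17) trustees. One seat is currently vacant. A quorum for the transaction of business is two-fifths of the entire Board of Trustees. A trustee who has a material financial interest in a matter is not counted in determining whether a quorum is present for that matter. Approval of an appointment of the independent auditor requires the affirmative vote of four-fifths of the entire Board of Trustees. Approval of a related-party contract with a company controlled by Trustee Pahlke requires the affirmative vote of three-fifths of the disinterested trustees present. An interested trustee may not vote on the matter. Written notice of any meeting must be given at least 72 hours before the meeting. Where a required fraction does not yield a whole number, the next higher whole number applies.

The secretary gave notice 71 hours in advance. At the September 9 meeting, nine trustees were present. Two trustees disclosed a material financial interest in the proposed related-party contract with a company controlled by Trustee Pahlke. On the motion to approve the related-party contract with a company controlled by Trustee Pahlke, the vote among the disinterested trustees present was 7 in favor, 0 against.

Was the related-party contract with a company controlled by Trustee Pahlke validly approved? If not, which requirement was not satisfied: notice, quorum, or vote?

Notice: 71 hours given; 72 required (71 < 72). Not satisfied.
Quorum: 9 present, but the 2 interested trustees do not count, leaving 7. Quorum is 7. Satisfied.
Vote: the related-party contract with a company controlled by Trustee Pahlke requires three-fifths of the disinterested trustees present (9 − 2 = 7). 3/5 of 7 = 4.20, rounded up to 5, so 5 affirmative votes are needed; 7 voted in favor. Satisfied.

Invalid — notice requirement not satisfied.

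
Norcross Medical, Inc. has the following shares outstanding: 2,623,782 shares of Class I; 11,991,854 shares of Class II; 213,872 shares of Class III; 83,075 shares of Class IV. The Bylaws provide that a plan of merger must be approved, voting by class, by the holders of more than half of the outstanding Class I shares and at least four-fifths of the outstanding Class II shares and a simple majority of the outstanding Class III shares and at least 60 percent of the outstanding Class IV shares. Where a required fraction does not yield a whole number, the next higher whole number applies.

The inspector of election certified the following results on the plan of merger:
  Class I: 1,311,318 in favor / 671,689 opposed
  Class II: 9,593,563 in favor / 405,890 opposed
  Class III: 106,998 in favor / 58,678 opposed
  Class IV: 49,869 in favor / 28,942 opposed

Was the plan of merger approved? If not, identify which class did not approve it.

Class I: a majority of 2623782 is 1311892; 1,311,892 required, 1,311,318 in favor — not approved.
Class II: 4/5 of 11991854 = 9593483.20, rounded up to 9593484; 9,593,484 required, 9,593,563 in favor — approved.
Class III: a majority of 213872 is 106937; 106,937 required, 106,998 in favor — approved.
Class IV: 3/5 of 83075 = 49845; 49,845 required, 49,869 in favor — approved.

Not approved — the Class I shares did not give the required vote.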